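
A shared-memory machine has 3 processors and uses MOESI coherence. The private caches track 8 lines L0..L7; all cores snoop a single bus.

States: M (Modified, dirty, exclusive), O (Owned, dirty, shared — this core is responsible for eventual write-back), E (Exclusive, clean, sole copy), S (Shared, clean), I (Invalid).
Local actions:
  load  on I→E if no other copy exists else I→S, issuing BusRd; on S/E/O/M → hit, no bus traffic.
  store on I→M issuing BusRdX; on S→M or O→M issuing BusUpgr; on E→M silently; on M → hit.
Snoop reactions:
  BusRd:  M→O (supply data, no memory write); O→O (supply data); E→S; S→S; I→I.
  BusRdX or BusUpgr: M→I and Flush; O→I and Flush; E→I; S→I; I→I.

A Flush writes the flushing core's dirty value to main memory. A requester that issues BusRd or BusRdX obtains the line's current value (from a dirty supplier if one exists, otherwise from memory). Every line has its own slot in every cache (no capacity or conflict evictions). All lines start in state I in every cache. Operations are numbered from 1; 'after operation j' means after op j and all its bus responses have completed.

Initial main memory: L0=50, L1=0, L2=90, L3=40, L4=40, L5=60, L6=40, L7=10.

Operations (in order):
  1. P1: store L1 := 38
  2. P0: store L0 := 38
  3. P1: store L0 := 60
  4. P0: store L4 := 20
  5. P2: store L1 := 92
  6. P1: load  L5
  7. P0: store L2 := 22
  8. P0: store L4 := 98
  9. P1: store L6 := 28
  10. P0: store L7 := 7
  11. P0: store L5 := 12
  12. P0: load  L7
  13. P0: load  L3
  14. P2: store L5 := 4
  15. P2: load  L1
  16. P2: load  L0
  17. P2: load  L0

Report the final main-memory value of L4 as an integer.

memory[L4] = 40

step 1: P1: store L1 := 38  ⟶  IMI  (L1)  txn=BusRdX  M[L1]=0
step 2: P0: store L0 := 38  ⟶  MII  (L0)  txn=BusRdX  M[L0]=50
step 3: P1: store L0 := 60  ⟶  IMI  (L0)  txn=BusRdX+Flush  M[L0]=38
step 4: P0: store L4 := 20  ⟶  MII  (L4)  txn=BusRdX  M[L4]=40
step 5: P2: store L1 := 92  ⟶  IIM  (L1)  txn=BusRdX+Flush  M[L1]=38
step 6: P1: load  L5  ⟶  IEI  (L5)  txn=BusRd  M[L5]=60
step 7: P0: store L2 := 22  ⟶  MII  (L2)  txn=BusRdX  M[L2]=90
step 8: P0: store L4 := 98  ⟶  MII  (L4)  txn=∅  M[L4]=40
step 9: P1: store L6 := 28  ⟶  IMI  (L6)  txn=BusRdX  M[L6]=40
step 10: P0: store L7 := 7  ⟶  MII  (L7)  txn=BusRdX  M[L7]=10
step 11: P0: store L5 := 12  ⟶  MII  (L5)  txn=BusRdX  M[L5]=60
step 12: P0: load  L7  ⟶  MII  (L7)  txn=∅  M[L7]=10
step 13: P0: load  L3  ⟶  EII  (L3)  txn=BusRd  M[L3]=40
step 14: P2: store L5 := 4  ⟶  IIM  (L5)  txn=BusRdX+Flush  M[L5]=12
step 15: P2: load  L1  ⟶  IIM  (L1)  txn=∅  M[L1]=38
step 16: P2: load  L0  ⟶  IOS  (L0)  txn=BusRd  M[L0]=38
step 17: P2: load  L0  ⟶  IOS  (L0)  txn=∅  M[L0]=38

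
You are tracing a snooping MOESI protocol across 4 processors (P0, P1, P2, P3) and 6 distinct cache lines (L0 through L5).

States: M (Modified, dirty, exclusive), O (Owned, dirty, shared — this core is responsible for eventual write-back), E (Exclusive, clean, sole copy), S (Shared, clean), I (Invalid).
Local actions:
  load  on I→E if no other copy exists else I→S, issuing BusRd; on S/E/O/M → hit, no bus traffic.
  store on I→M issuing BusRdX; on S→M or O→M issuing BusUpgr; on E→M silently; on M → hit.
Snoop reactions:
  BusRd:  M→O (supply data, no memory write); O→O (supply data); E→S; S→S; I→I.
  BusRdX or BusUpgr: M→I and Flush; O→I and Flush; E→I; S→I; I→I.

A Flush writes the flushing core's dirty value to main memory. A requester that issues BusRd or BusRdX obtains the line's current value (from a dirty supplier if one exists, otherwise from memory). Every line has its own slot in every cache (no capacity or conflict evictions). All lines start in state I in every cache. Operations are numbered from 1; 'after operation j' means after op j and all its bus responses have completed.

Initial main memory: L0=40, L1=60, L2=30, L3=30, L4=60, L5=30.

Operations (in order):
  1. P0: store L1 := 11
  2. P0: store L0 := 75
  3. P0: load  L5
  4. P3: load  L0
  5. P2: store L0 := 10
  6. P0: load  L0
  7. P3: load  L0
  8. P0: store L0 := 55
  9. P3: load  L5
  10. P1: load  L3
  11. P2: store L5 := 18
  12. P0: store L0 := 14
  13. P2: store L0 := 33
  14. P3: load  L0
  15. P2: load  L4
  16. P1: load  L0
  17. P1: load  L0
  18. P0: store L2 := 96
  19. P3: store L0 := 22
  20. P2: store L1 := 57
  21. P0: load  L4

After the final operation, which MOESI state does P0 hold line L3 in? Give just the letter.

1. P0: store L1 := 11  bus=[BusRdX]  L1: P0=M P1=I P2=I P3=I  mem[L1]=60
2. P0: store L0 := 75  bus=[BusRdX]  L0: P0=M P1=I P2=I P3=I  mem[L0]=40
3. P0: load  L5  bus=[BusRd]  L5: P0=E P1=I P2=I P3=I  mem[L5]=30
4. P3: load  L0  bus=[BusRd]  L0: P0=O P1=I P2=I P3=S  mem[L0]=40
5. P2: store L0 := 10  bus=[BusRdX,Flush]  L0: P0=I P1=I P2=M P3=I  mem[L0]=75
6. P0: load  L0  bus=[BusRd]  L0: P0=S P1=I P2=O P3=I  mem[L0]=75
7. P3: load  L0  bus=[BusRd]  L0: P0=S P1=I P2=O P3=S  mem[L0]=75
8. P0: store L0 := 55  bus=[BusUpgr,Flush]  L0: P0=M P1=I P2=I P3=I  mem[L0]=10
9. P3: load  L5  bus=[BusRd]  L5: P0=S P1=I P2=I P3=S  mem[L5]=30
10. P1: load  L3  bus=[BusRd]  L3: P0=I P1=E P2=I P3=I  mem[L3]=30
11. P2: store L5 := 18  bus=[BusRdX]  L5: P0=I P1=I P2=M P3=I  mem[L5]=30
12. P0: store L0 := 14  bus=[-]  L0: P0=M P1=I P2=I P3=I  mem[L0]=10
13. P2: store L0 := 33  bus=[BusRdX,Flush]  L0: P0=I P1=I P2=M P3=I  mem[L0]=14
14. P3: load  L0  bus=[BusRd]  L0: P0=I P1=I P2=O P3=S  mem[L0]=14
15. P2: load  L4  bus=[BusRd]  L4: P0=I P1=I P2=E P3=I  mem[L4]=60
16. P1: load  L0  bus=[BusRd]  L0: P0=I P1=S P2=O P3=S  mem[L0]=14
17. P1: load  L0  bus=[-]  L0: P0=I P1=S P2=O P3=S  mem[L0]=14
18. P0: store L2 := 96  bus=[BusRdX]  L2: P0=M P1=I P2=I P3=I  mem[L2]=30
19. P3: store L0 := 22  bus=[BusUpgr,Flush]  L0: P0=I P1=I P2=I P3=M  mem[L0]=33
20. P2: store L1 := 57  bus=[BusRdX,Flush]  L1: P0=I P1=I P2=M P3=I  mem[L1]=11
21. P0: load  L4  bus=[BusRd]  L4: P0=S P1=I P2=S P3=I  mem[L4]=60

state = I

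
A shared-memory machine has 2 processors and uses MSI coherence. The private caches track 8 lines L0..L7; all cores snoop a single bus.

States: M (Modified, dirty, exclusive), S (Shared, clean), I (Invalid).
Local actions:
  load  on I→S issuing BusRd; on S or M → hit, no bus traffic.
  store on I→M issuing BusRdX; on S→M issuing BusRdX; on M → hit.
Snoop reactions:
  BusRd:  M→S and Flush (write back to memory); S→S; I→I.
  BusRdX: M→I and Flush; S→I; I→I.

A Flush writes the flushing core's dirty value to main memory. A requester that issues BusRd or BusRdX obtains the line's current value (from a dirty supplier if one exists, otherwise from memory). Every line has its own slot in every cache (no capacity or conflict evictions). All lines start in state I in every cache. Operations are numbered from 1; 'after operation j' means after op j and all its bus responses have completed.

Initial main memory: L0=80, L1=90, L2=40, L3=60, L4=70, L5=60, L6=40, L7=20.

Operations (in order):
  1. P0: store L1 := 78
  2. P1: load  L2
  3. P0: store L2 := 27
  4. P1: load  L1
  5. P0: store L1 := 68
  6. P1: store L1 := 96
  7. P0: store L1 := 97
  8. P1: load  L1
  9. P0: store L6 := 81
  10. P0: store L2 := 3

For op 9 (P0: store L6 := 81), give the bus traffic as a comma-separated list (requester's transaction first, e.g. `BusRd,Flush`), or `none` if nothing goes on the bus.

step 1: P0: store L1 := 78  ⟶  MI  (L1)  txn=BusRdX  M[L1]=90
step 2: P1: load  L2  ⟶  IS  (L2)  txn=BusRd  M[L2]=40
step 3: P0: store L2 := 27  ⟶  MI  (L2)  txn=BusRdX  M[L2]=40
step 4: P1: load  L1  ⟶  SS  (L1)  txn=BusRd+Flush  M[L1]=78
step 5: P0: store L1 := 68  ⟶  MI  (L1)  txn=BusRdX  M[L1]=78
step 6: P1: store L1 := 96  ⟶  IM  (L1)  txn=BusRdX+Flush  M[L1]=68
step 7: P0: store L1 := 97  ⟶  MI  (L1)  txn=BusRdX+Flush  M[L1]=96
step 8: P1: load  L1  ⟶  SS  (L1)  txn=BusRd+Flush  M[L1]=97
step 9: P0: store L6 := 81  ⟶  MI  (L6)  txn=BusRdX  M[L6]=40
step 10: P0: store L2 := 3  ⟶  MI  (L2)  txn=∅  M[L2]=40

bus = BusRdX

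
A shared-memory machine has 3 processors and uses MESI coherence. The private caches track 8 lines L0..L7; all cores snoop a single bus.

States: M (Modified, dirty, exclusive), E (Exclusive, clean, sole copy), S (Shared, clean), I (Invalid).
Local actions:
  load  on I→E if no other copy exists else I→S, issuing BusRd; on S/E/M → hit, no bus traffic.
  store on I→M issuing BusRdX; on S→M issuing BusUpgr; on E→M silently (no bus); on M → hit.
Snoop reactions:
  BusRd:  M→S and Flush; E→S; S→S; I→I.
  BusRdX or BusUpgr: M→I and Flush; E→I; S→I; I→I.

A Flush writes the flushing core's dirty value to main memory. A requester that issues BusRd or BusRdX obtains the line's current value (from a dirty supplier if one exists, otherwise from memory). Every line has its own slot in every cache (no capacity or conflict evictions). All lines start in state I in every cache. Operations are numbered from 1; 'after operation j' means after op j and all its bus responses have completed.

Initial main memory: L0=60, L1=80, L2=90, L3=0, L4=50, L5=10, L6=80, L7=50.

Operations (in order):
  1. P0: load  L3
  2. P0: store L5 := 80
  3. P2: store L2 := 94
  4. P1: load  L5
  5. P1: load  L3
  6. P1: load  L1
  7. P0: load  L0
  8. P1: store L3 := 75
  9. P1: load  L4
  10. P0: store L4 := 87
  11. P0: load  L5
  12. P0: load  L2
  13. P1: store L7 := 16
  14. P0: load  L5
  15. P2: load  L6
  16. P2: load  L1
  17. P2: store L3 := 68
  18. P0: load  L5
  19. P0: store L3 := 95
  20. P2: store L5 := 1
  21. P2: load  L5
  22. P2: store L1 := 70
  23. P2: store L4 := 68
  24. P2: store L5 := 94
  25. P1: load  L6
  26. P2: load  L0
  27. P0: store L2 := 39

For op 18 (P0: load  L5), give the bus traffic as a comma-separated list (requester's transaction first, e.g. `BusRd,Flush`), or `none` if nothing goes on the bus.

1. P0: load  L3  bus=[BusRd]  L3: P0=E P1=I P2=I  mem[L3]=0
2. P0: store L5 := 80  bus=[BusRdX]  L5: P0=M P1=I P2=I  mem[L5]=10
3. P2: store L2 := 94  bus=[BusRdX]  L2: P0=I P1=I P2=M  mem[L2]=90
4. P1: load  L5  bus=[BusRd,Flush]  L5: P0=S P1=S P2=I  mem[L5]=80
5. P1: load  L3  bus=[BusRd]  L3: P0=S P1=S P2=I  mem[L3]=0
6. P1: load  L1  bus=[BusRd]  L1: P0=I P1=E P2=I  mem[L1]=80
7. P0: load  L0  bus=[BusRd]  L0: P0=E P1=I P2=I  mem[L0]=60
8. P1: store L3 := 75  bus=[BusUpgr]  L3: P0=I P1=M P2=I  mem[L3]=0
9. P1: load  L4  bus=[BusRd]  L4: P0=I P1=E P2=I  mem[L4]=50
10. P0: store L4 := 87  bus=[BusRdX]  L4: P0=M P1=I P2=I  mem[L4]=50
11. P0: load  L5  bus=[-]  L5: P0=S P1=S P2=I  mem[L5]=80
12. P0: load  L2  bus=[BusRd,Flush]  L2: P0=S P1=I P2=S  mem[L2]=94
13. P1: store L7 := 16  bus=[BusRdX]  L7: P0=I P1=M P2=I  mem[L7]=50
14. P0: load  L5  bus=[-]  L5: P0=S P1=S P2=I  mem[L5]=80
15. P2: load  L6  bus=[BusRd]  L6: P0=I P1=I P2=E  mem[L6]=80
16. P2: load  L1  bus=[BusRd]  L1: P0=I P1=S P2=S  mem[L1]=80
17. P2: store L3 := 68  bus=[BusRdX,Flush]  L3: P0=I P1=I P2=M  mem[L3]=75
18. P0: load  L5  bus=[-]  L5: P0=S P1=S P2=I  mem[L5]=80
19. P0: store L3 := 95  bus=[BusRdX,Flush]  L3: P0=M P1=I P2=I  mem[L3]=68
20. P2: store L5 := 1  bus=[BusRdX]  L5: P0=I P1=I P2=M  mem[L5]=80
21. P2: load  L5  bus=[-]  L5: P0=I P1=I P2=M  mem[L5]=80
22. P2: store L1 := 70  bus=[BusUpgr]  L1: P0=I P1=I P2=M  mem[L1]=80
23. P2: store L4 := 68  bus=[BusRdX,Flush]  L4: P0=I P1=I P2=M  mem[L4]=87
24. P2: store L5 := 94  bus=[-]  L5: P0=I P1=I P2=M  mem[L5]=80
25. P1: load  L6  bus=[BusRd]  L6: P0=I P1=S P2=S  mem[L6]=80
26. P2: load  L0  bus=[BusRd]  L0: P0=S P1=I P2=S  mem[L0]=60
27. P0: store L2 := 39  bus=[BusUpgr]  L2: P0=M P1=I P2=I  mem[L2]=94

bus = none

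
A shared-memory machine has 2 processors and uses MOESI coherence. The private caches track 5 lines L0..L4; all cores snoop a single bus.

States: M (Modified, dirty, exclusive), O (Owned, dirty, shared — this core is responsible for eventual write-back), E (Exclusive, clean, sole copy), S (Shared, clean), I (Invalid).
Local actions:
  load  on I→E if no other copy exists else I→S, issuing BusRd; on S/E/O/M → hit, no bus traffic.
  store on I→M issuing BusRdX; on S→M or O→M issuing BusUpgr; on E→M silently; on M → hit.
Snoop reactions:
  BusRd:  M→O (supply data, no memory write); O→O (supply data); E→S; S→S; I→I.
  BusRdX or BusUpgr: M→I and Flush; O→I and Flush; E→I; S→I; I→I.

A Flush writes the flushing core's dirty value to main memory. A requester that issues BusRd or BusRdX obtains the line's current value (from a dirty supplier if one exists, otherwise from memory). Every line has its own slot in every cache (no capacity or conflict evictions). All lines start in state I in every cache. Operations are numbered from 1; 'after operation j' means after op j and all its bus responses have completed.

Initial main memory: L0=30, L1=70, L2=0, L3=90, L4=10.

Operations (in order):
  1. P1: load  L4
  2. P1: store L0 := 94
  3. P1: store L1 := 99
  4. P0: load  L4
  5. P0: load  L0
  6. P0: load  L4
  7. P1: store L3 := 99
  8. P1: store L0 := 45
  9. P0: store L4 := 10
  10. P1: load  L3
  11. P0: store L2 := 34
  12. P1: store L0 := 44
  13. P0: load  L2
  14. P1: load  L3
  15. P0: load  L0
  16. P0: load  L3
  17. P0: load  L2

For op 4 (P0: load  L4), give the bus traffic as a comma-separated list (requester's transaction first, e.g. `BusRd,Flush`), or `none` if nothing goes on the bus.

bus = BusRd

1. P1: load  L4  bus=[BusRd]  L4: P0=I P1=E  mem[L4]=10
2. P1: store L0 := 94  bus=[BusRdX]  L0: P0=I P1=M  mem[L0]=30
3. P1: store L1 := 99  bus=[BusRdX]  L1: P0=I P1=M  mem[L1]=70
4. P0: load  L4  bus=[BusRd]  L4: P0=S P1=S  mem[L4]=10
5. P0: load  L0  bus=[BusRd]  L0: P0=S P1=O  mem[L0]=30
6. P0: load  L4  bus=[-]  L4: P0=S P1=S  mem[L4]=10
7. P1: store L3 := 99  bus=[BusRdX]  L3: P0=I P1=M  mem[L3]=90
8. P1: store L0 := 45  bus=[BusUpgr]  L0: P0=I P1=M  mem[L0]=30
9. P0: store L4 := 10  bus=[BusUpgr]  L4: P0=M P1=I  mem[L4]=10
10. P1: load  L3  bus=[-]  L3: P0=I P1=M  mem[L3]=90
11. P0: store L2 := 34  bus=[BusRdX]  L2: P0=M P1=I  mem[L2]=0
12. P1: store L0 := 44  bus=[-]  L0: P0=I P1=M  mem[L0]=30
13. P0: load  L2  bus=[-]  L2: P0=M P1=I  mem[L2]=0
14. P1: load  L3  bus=[-]  L3: P0=I P1=M  mem[L3]=90
15. P0: load  L0  bus=[BusRd]  L0: P0=S P1=O  mem[L0]=30
16. P0: load  L3  bus=[BusRd]  L3: P0=S P1=O  mem[L3]=90
17. P0: load  L2  bus=[-]  L2: P0=M P1=I  mem[L2]=0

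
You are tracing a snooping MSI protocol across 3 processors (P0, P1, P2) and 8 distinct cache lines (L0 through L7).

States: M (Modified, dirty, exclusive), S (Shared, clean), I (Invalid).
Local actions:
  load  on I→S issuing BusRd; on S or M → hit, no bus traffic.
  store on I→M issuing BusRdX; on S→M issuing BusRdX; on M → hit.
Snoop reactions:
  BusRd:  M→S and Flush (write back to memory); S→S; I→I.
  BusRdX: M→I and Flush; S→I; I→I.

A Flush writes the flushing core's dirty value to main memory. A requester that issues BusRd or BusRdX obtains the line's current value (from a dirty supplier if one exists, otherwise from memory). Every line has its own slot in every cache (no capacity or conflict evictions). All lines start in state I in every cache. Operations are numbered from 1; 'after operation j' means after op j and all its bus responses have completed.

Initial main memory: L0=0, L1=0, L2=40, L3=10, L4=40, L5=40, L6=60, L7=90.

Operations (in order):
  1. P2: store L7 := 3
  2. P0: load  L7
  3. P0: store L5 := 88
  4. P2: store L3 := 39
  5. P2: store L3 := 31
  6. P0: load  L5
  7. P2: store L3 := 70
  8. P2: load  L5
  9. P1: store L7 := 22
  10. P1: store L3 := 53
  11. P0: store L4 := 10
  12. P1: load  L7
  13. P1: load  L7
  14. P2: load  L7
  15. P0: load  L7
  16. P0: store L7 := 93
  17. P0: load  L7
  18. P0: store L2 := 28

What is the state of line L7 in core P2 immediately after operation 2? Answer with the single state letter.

[1] P2: store L7 := 3 | P0:I, P1:I, P2:M(3) | bus: BusRdX
[2] P0: load  L7 | P0:S(3), P1:I, P2:S(3) | bus: BusRd,Flush
[3] P0: store L5 := 88 | P0:M(88), P1:I, P2:I | bus: BusRdX
[4] P2: store L3 := 39 | P0:I, P1:I, P2:M(39) | bus: BusRdX
[5] P2: store L3 := 31 | P0:I, P1:I, P2:M(31) | bus: none
[6] P0: load  L5 | P0:M(88), P1:I, P2:I | bus: none
[7] P2: store L3 := 70 | P0:I, P1:I, P2:M(70) | bus: none
[8] P2: load  L5 | P0:S(88), P1:I, P2:S(88) | bus: BusRd,Flush
[9] P1: store L7 := 22 | P0:I, P1:M(22), P2:I | bus: BusRdX
[10] P1: store L3 := 53 | P0:I, P1:M(53), P2:I | bus: BusRdX,Flush
[11] P0: store L4 := 10 | P0:M(10), P1:I, P2:I | bus: BusRdX
[12] P1: load  L7 | P0:I, P1:M(22), P2:I | bus: none
[13] P1: load  L7 | P0:I, P1:M(22), P2:I | bus: none
[14] P2: load  L7 | P0:I, P1:S(22), P2:S(22) | bus: BusRd,Flush
[15] P0: load  L7 | P0:S(22), P1:S(22), P2:S(22) | bus: BusRd
[16] P0: store L7 := 93 | P0:M(93), P1:I, P2:I | bus: BusRdX
[17] P0: load  L7 | P0:M(93), P1:I, P2:I | bus: none
[18] P0: store L2 := 28 | P0:M(28), P1:I, P2:I | bus: BusRdX

state = S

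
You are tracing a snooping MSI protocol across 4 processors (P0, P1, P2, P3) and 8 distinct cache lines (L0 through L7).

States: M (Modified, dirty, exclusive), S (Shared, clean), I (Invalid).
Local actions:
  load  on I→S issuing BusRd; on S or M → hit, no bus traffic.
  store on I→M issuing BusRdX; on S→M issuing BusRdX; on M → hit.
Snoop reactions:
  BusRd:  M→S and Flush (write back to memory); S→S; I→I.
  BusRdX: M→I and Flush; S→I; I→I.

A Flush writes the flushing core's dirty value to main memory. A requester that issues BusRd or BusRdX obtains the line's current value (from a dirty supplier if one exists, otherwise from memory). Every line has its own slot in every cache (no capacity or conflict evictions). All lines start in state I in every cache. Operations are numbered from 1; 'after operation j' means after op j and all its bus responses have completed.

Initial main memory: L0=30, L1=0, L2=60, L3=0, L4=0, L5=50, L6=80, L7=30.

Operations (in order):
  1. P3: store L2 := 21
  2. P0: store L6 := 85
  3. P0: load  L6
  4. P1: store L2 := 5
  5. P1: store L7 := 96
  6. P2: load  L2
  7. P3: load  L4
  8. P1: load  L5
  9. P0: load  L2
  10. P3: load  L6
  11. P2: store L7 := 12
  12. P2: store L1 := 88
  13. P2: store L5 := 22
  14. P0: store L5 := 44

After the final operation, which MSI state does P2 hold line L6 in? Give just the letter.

state = I

[1] P3: store L2 := 21 | P0:I, P1:I, P2:I, P3:M(21) | bus: BusRdX
[2] P0: store L6 := 85 | P0:M(85), P1:I, P2:I, P3:I | bus: BusRdX
[3] P0: load  L6 | P0:M(85), P1:I, P2:I, P3:I | bus: none
[4] P1: store L2 := 5 | P0:I, P1:M(5), P2:I, P3:I | bus: BusRdX,Flush
[5] P1: store L7 := 96 | P0:I, P1:M(96), P2:I, P3:I | bus: BusRdX
[6] P2: load  L2 | P0:I, P1:S(5), P2:S(5), P3:I | bus: BusRd,Flush
[7] P3: load  L4 | P0:I, P1:I, P2:I, P3:S(0) | bus: BusRd
[8] P1: load  L5 | P0:I, P1:S(50), P2:I, P3:I | bus: BusRd
[9] P0: load  L2 | P0:S(5), P1:S(5), P2:S(5), P3:I | bus: BusRd
[10] P3: load  L6 | P0:S(85), P1:I, P2:I, P3:S(85) | bus: BusRd,Flush
[11] P2: store L7 := 12 | P0:I, P1:I, P2:M(12), P3:I | bus: BusRdX,Flush
[12] P2: store L1 := 88 | P0:I, P1:I, P2:M(88), P3:I | bus: BusRdX
[13] P2: store L5 := 22 | P0:I, P1:I, P2:M(22), P3:I | bus: BusRdX
[14] P0: store L5 := 44 | P0:M(44), P1:I, P2:I, P3:I | bus: BusRdX,Flush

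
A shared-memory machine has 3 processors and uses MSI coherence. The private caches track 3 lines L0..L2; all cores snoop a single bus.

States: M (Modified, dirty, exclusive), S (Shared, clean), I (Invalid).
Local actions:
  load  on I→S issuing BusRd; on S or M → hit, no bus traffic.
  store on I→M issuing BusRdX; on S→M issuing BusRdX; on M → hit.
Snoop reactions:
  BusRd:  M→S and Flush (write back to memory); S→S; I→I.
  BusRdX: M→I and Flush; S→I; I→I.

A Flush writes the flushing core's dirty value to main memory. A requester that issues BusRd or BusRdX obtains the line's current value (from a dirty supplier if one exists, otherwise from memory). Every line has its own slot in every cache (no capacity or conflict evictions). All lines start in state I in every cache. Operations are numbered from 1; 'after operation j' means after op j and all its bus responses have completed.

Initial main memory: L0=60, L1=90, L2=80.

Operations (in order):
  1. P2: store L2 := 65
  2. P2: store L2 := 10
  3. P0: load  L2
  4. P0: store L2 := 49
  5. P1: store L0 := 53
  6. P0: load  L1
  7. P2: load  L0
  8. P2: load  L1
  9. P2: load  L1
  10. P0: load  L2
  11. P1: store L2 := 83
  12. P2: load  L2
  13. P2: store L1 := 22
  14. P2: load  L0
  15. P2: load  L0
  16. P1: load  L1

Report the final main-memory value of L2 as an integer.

1. P2: store L2 := 65  bus=[BusRdX]  L2: P0=I P1=I P2=M  mem[L2]=80
2. P2: store L2 := 10  bus=[-]  L2: P0=I P1=I P2=M  mem[L2]=80
3. P0: load  L2  bus=[BusRd,Flush]  L2: P0=S P1=I P2=S  mem[L2]=10
4. P0: store L2 := 49  bus=[BusRdX]  L2: P0=M P1=I P2=I  mem[L2]=10
5. P1: store L0 := 53  bus=[BusRdX]  L0: P0=I P1=M P2=I  mem[L0]=60
6. P0: load  L1  bus=[BusRd]  L1: P0=S P1=I P2=I  mem[L1]=90
7. P2: load  L0  bus=[BusRd,Flush]  L0: P0=I P1=S P2=S  mem[L0]=53
8. P2: load  L1  bus=[BusRd]  L1: P0=S P1=I P2=S  mem[L1]=90
9. P2: load  L1  bus=[-]  L1: P0=S P1=I P2=S  mem[L1]=90
10. P0: load  L2  bus=[-]  L2: P0=M P1=I P2=I  mem[L2]=10
11. P1: store L2 := 83  bus=[BusRdX,Flush]  L2: P0=I P1=M P2=I  mem[L2]=49
12. P2: load  L2  bus=[BusRd,Flush]  L2: P0=I P1=S P2=S  mem[L2]=83
13. P2: store L1 := 22  bus=[BusRdX]  L1: P0=I P1=I P2=M  mem[L1]=90
14. P2: load  L0  bus=[-]  L0: P0=I P1=S P2=S  mem[L0]=53
15. P2: load  L0  bus=[-]  L0: P0=I P1=S P2=S  mem[L0]=53
16. P1: load  L1  bus=[BusRd,Flush]  L1: P0=I P1=S P2=S  mem[L1]=22

memory[L2] = 83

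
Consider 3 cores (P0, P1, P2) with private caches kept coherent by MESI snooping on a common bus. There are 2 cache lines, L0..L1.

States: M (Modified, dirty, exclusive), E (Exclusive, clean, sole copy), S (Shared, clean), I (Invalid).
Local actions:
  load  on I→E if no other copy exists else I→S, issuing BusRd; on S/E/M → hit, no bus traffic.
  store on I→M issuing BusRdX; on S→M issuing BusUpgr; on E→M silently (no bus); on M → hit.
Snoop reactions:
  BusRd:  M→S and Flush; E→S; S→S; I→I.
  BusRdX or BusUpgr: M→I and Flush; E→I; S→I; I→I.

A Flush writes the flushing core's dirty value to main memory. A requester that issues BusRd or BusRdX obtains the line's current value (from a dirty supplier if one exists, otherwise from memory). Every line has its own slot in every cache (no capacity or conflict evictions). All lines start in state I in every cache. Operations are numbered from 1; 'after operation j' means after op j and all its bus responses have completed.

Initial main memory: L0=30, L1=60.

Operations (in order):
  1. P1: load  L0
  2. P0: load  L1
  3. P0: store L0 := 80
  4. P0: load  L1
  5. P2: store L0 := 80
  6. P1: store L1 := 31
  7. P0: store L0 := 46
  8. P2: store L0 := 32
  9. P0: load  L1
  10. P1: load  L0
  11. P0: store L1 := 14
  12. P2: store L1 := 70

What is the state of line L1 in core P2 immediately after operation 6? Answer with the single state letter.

state = I

1. P1: load  L0  bus=[BusRd]  L0: P0=I P1=E P2=I  mem[L0]=30
2. P0: load  L1  bus=[BusRd]  L1: P0=E P1=I P2=I  mem[L1]=60
3. P0: store L0 := 80  bus=[BusRdX]  L0: P0=M P1=I P2=I  mem[L0]=30
4. P0: load  L1  bus=[-]  L1: P0=E P1=I P2=I  mem[L1]=60
5. P2: store L0 := 80  bus=[BusRdX,Flush]  L0: P0=I P1=I P2=M  mem[L0]=80
6. P1: store L1 := 31  bus=[BusRdX]  L1: P0=I P1=M P2=I  mem[L1]=60
7. P0: store L0 := 46  bus=[BusRdX,Flush]  L0: P0=M P1=I P2=I  mem[L0]=80
8. P2: store L0 := 32  bus=[BusRdX,Flush]  L0: P0=I P1=I P2=M  mem[L0]=46
9. P0: load  L1  bus=[BusRd,Flush]  L1: P0=S P1=S P2=I  mem[L1]=31
10. P1: load  L0  bus=[BusRd,Flush]  L0: P0=I P1=S P2=S  mem[L0]=32
11. P0: store L1 := 14  bus=[BusUpgr]  L1: P0=M P1=I P2=I  mem[L1]=31
12. P2: store L1 := 70  bus=[BusRdX,Flush]  L1: P0=I P1=I P2=M  mem[L1]=14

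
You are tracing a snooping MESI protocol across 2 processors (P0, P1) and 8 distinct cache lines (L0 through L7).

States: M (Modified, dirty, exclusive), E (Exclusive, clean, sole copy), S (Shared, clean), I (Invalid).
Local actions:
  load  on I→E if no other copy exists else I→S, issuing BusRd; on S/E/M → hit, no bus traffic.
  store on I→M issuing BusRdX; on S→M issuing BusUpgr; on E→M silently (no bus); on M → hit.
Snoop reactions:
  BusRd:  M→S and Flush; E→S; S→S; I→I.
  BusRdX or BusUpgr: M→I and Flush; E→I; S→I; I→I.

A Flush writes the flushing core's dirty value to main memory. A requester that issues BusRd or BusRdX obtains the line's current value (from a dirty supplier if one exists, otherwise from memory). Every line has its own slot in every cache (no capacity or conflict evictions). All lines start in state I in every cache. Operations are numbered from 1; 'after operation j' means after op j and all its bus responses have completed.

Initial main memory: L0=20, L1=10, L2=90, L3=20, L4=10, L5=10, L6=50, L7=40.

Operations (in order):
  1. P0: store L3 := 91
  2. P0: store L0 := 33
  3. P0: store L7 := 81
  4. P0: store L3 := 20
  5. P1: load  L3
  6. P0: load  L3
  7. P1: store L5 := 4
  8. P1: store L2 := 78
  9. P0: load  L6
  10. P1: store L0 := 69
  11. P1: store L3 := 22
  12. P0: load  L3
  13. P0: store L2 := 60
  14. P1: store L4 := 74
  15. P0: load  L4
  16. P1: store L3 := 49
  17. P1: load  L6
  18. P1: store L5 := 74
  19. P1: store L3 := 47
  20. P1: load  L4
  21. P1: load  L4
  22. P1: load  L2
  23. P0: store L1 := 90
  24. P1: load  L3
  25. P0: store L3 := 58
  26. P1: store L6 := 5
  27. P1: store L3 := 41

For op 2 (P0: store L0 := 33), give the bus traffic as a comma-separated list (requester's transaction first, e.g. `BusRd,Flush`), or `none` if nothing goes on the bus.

1. P0: store L3 := 91  bus=[BusRdX]  L3: P0=M P1=I  mem[L3]=20
2. P0: store L0 := 33  bus=[BusRdX]  L0: P0=M P1=I  mem[L0]=20
3. P0: store L7 := 81  bus=[BusRdX]  L7: P0=M P1=I  mem[L7]=40
4. P0: store L3 := 20  bus=[-]  L3: P0=M P1=I  mem[L3]=20
5. P1: load  L3  bus=[BusRd,Flush]  L3: P0=S P1=S  mem[L3]=20
6. P0: load  L3  bus=[-]  L3: P0=S P1=S  mem[L3]=20
7. P1: store L5 := 4  bus=[BusRdX]  L5: P0=I P1=M  mem[L5]=10
8. P1: store L2 := 78  bus=[BusRdX]  L2: P0=I P1=M  mem[L2]=90
9. P0: load  L6  bus=[BusRd]  L6: P0=E P1=I  mem[L6]=50
10. P1: store L0 := 69  bus=[BusRdX,Flush]  L0: P0=I P1=M  mem[L0]=33
11. P1: store L3 := 22  bus=[BusUpgr]  L3: P0=I P1=M  mem[L3]=20
12. P0: load  L3  bus=[BusRd,Flush]  L3: P0=S P1=S  mem[L3]=22
13. P0: store L2 := 60  bus=[BusRdX,Flush]  L2: P0=M P1=I  mem[L2]=78
14. P1: store L4 := 74  bus=[BusRdX]  L4: P0=I P1=M  mem[L4]=10
15. P0: load  L4  bus=[BusRd,Flush]  L4: P0=S P1=S  mem[L4]=74
16. P1: store L3 := 49  bus=[BusUpgr]  L3: P0=I P1=M  mem[L3]=22
17. P1: load  L6  bus=[BusRd]  L6: P0=S P1=S  mem[L6]=50
18. P1: store L5 := 74  bus=[-]  L5: P0=I P1=M  mem[L5]=10
19. P1: store L3 := 47  bus=[-]  L3: P0=I P1=M  mem[L3]=22
20. P1: load  L4  bus=[-]  L4: P0=S P1=S  mem[L4]=74
21. P1: load  L4  bus=[-]  L4: P0=S P1=S  mem[L4]=74
22. P1: load  L2  bus=[BusRd,Flush]  L2: P0=S P1=S  mem[L2]=60
23. P0: store L1 := 90  bus=[BusRdX]  L1: P0=M P1=I  mem[L1]=10
24. P1: load  L3  bus=[-]  L3: P0=I P1=M  mem[L3]=22
25. P0: store L3 := 58  bus=[BusRdX,Flush]  L3: P0=M P1=I  mem[L3]=47
26. P1: store L6 := 5  bus=[BusUpgr]  L6: P0=I P1=M  mem[L6]=50
27. P1: store L3 := 41  bus=[BusRdX,Flush]  L3: P0=I P1=M  mem[L3]=58

bus = BusRdX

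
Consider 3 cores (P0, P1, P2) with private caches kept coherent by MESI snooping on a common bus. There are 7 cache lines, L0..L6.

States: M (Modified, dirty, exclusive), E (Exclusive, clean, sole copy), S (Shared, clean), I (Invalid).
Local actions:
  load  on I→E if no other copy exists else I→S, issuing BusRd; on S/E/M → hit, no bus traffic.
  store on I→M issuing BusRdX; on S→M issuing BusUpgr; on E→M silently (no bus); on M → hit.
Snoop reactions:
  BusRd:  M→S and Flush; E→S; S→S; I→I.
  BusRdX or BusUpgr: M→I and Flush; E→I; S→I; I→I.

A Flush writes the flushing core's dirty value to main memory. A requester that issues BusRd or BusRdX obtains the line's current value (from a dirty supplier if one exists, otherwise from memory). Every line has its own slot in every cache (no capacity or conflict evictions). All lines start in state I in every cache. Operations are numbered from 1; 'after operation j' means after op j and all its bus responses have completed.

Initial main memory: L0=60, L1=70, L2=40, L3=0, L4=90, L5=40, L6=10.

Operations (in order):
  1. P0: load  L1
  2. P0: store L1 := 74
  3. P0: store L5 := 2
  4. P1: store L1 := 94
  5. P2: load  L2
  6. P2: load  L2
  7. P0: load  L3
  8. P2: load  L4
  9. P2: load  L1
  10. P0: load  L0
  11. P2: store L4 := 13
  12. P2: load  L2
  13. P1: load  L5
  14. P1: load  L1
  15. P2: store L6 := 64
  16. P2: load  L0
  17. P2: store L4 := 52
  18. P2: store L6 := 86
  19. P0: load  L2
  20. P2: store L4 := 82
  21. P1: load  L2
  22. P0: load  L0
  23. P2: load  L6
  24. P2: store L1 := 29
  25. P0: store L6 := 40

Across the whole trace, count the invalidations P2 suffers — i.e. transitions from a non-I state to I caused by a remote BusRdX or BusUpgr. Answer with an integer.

invalidations = 1

[1] P0: load  L1 | P0:E(70), P1:I, P2:I | bus: BusRd
[2] P0: store L1 := 74 | P0:M(74), P1:I, P2:I | bus: none
[3] P0: store L5 := 2 | P0:M(2), P1:I, P2:I | bus: BusRdX
[4] P1: store L1 := 94 | P0:I, P1:M(94), P2:I | bus: BusRdX,Flush
[5] P2: load  L2 | P0:I, P1:I, P2:E(40) | bus: BusRd
[6] P2: load  L2 | P0:I, P1:I, P2:E(40) | bus: none
[7] P0: load  L3 | P0:E(0), P1:I, P2:I | bus: BusRd
[8] P2: load  L4 | P0:I, P1:I, P2:E(90) | bus: BusRd
[9] P2: load  L1 | P0:I, P1:S(94), P2:S(94) | bus: BusRd,Flush
[10] P0: load  L0 | P0:E(60), P1:I, P2:I | bus: BusRd
[11] P2: store L4 := 13 | P0:I, P1:I, P2:M(13) | bus: none
[12] P2: load  L2 | P0:I, P1:I, P2:E(40) | bus: none
[13] P1: load  L5 | P0:S(2), P1:S(2), P2:I | bus: BusRd,Flush
[14] P1: load  L1 | P0:I, P1:S(94), P2:S(94) | bus: none
[15] P2: store L6 := 64 | P0:I, P1:I, P2:M(64) | bus: BusRdX
[16] P2: load  L0 | P0:S(60), P1:I, P2:S(60) | bus: BusRd
[17] P2: store L4 := 52 | P0:I, P1:I, P2:M(52) | bus: none
[18] P2: store L6 := 86 | P0:I, P1:I, P2:M(86) | bus: none
[19] P0: load  L2 | P0:S(40), P1:I, P2:S(40) | bus: BusRd
[20] P2: store L4 := 82 | P0:I, P1:I, P2:M(82) | bus: none
[21] P1: load  L2 | P0:S(40), P1:S(40), P2:S(40) | bus: BusRd
[22] P0: load  L0 | P0:S(60), P1:I, P2:S(60) | bus: none
[23] P2: load  L6 | P0:I, P1:I, P2:M(86) | bus: none
[24] P2: store L1 := 29 | P0:I, P1:I, P2:M(29) | bus: BusUpgr
[25] P0: store L6 := 40 | P0:M(40), P1:I, P2:I | bus: BusRdX,Flush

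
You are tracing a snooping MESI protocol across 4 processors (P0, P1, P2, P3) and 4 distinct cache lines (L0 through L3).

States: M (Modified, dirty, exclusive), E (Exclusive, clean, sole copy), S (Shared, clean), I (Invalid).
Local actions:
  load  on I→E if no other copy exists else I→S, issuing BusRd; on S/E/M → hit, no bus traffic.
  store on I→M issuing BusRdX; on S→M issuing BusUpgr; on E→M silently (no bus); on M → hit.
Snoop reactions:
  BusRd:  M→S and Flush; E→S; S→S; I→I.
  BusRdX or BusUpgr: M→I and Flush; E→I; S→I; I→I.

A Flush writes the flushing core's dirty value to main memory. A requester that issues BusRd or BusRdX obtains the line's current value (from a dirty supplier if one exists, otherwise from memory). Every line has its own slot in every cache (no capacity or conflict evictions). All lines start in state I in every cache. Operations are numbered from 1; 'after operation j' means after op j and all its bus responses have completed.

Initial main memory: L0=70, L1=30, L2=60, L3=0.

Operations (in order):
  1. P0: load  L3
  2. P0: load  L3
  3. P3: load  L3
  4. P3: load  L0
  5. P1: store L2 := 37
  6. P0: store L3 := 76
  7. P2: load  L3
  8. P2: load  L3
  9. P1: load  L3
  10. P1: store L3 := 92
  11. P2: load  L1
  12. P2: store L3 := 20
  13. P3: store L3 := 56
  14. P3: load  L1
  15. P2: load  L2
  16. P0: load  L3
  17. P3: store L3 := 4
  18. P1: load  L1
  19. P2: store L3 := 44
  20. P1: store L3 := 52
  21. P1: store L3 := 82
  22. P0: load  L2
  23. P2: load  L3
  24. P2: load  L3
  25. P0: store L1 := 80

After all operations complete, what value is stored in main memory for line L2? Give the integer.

step 1: P0: load  L3  ⟶  EIII  (L3)  txn=BusRd  M[L3]=0
step 2: P0: load  L3  ⟶  EIII  (L3)  txn=∅  M[L3]=0
step 3: P3: load  L3  ⟶  SIIS  (L3)  txn=BusRd  M[L3]=0
step 4: P3: load  L0  ⟶  IIIE  (L0)  txn=BusRd  M[L0]=70
step 5: P1: store L2 := 37  ⟶  IMII  (L2)  txn=BusRdX  M[L2]=60
step 6: P0: store L3 := 76  ⟶  MIII  (L3)  txn=BusUpgr  M[L3]=0
step 7: P2: load  L3  ⟶  SISI  (L3)  txn=BusRd+Flush  M[L3]=76
step 8: P2: load  L3  ⟶  SISI  (L3)  txn=∅  M[L3]=76
step 9: P1: load  L3  ⟶  SSSI  (L3)  txn=BusRd  M[L3]=76
step 10: P1: store L3 := 92  ⟶  IMII  (L3)  txn=BusUpgr  M[L3]=76
step 11: P2: load  L1  ⟶  IIEI  (L1)  txn=BusRd  M[L1]=30
step 12: P2: store L3 := 20  ⟶  IIMI  (L3)  txn=BusRdX+Flush  M[L3]=92
step 13: P3: store L3 := 56  ⟶  IIIM  (L3)  txn=BusRdX+Flush  M[L3]=20
step 14: P3: load  L1  ⟶  IISS  (L1)  txn=BusRd  M[L1]=30
step 15: P2: load  L2  ⟶  ISSI  (L2)  txn=BusRd+Flush  M[L2]=37
step 16: P0: load  L3  ⟶  SIIS  (L3)  txn=BusRd+Flush  M[L3]=56
step 17: P3: store L3 := 4  ⟶  IIIM  (L3)  txn=BusUpgr  M[L3]=56
step 18: P1: load  L1  ⟶  ISSS  (L1)  txn=BusRd  M[L1]=30
step 19: P2: store L3 := 44  ⟶  IIMI  (L3)  txn=BusRdX+Flush  M[L3]=4
step 20: P1: store L3 := 52  ⟶  IMII  (L3)  txn=BusRdX+Flush  M[L3]=44
step 21: P1: store L3 := 82  ⟶  IMII  (L3)  txn=∅  M[L3]=44
step 22: P0: load  L2  ⟶  SSSI  (L2)  txn=BusRd  M[L2]=37
step 23: P2: load  L3  ⟶  ISSI  (L3)  txn=BusRd+Flush  M[L3]=82
step 24: P2: load  L3  ⟶  ISSI  (L3)  txn=∅  M[L3]=82
step 25: P0: store L1 := 80  ⟶  MIII  (L1)  txn=BusRdX  M[L1]=30

memory[L2] = 37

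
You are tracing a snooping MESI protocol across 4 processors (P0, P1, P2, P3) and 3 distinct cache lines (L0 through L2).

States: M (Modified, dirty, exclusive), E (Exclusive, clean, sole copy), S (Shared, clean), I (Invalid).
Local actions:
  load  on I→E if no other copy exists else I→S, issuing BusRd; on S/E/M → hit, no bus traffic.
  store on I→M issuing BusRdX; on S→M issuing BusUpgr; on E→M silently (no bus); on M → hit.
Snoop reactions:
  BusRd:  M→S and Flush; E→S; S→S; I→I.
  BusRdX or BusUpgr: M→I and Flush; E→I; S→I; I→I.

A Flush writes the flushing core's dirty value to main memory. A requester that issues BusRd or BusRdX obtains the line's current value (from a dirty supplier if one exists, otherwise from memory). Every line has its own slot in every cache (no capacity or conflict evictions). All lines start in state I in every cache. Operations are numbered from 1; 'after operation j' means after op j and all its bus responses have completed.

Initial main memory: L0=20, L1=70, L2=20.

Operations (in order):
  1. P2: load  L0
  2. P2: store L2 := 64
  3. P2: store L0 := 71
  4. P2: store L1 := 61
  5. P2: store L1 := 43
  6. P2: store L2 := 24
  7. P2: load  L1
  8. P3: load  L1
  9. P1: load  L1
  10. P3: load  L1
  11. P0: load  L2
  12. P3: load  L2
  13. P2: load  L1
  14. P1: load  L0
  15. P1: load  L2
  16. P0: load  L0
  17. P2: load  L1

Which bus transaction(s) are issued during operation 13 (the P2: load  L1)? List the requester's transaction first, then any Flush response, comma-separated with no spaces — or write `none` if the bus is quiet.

step 1: P2: load  L0  ⟶  IIEI  (L0)  txn=BusRd  M[L0]=20
step 2: P2: store L2 := 64  ⟶  IIMI  (L2)  txn=BusRdX  M[L2]=20
step 3: P2: store L0 := 71  ⟶  IIMI  (L0)  txn=∅  M[L0]=20
step 4: P2: store L1 := 61  ⟶  IIMI  (L1)  txn=BusRdX  M[L1]=70
step 5: P2: store L1 := 43  ⟶  IIMI  (L1)  txn=∅  M[L1]=70
step 6: P2: store L2 := 24  ⟶  IIMI  (L2)  txn=∅  M[L2]=20
step 7: P2: load  L1  ⟶  IIMI  (L1)  txn=∅  M[L1]=70
step 8: P3: load  L1  ⟶  IISS  (L1)  txn=BusRd+Flush  M[L1]=43
step 9: P1: load  L1  ⟶  ISSS  (L1)  txn=BusRd  M[L1]=43
step 10: P3: load  L1  ⟶  ISSS  (L1)  txn=∅  M[L1]=43
step 11: P0: load  L2  ⟶  SISI  (L2)  txn=BusRd+Flush  M[L2]=24
step 12: P3: load  L2  ⟶  SISS  (L2)  txn=BusRd  M[L2]=24
step 13: P2: load  L1  ⟶  ISSS  (L1)  txn=∅  M[L1]=43
step 14: P1: load  L0  ⟶  ISSI  (L0)  txn=BusRd+Flush  M[L0]=71
step 15: P1: load  L2  ⟶  SSSS  (L2)  txn=BusRd  M[L2]=24
step 16: P0: load  L0  ⟶  SSSI  (L0)  txn=BusRd  M[L0]=71
step 17: P2: load  L1  ⟶  ISSS  (L1)  txn=∅  M[L1]=43

bus = none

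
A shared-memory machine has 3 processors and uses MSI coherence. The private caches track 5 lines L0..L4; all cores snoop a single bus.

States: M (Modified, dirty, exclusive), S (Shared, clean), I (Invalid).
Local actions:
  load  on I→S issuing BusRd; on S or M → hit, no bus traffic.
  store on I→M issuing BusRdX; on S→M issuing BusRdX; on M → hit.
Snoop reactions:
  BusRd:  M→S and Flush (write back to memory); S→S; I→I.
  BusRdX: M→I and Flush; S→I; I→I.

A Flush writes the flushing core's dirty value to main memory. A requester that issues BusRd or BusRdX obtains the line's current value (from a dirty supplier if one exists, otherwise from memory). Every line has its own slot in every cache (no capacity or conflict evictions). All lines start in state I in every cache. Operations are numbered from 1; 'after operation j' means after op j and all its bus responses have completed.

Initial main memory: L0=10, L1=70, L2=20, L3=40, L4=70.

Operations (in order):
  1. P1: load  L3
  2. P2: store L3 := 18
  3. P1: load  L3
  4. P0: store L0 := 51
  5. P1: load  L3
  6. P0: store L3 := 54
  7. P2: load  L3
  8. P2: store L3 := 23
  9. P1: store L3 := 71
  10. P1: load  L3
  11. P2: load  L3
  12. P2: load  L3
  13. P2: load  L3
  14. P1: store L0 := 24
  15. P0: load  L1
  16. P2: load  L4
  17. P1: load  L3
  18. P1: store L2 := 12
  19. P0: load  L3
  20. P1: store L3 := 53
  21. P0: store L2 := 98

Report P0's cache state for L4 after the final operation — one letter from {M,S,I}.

[1] P1: load  L3 | P0:I, P1:S(40), P2:I | bus: BusRd
[2] P2: store L3 := 18 | P0:I, P1:I, P2:M(18) | bus: BusRdX
[3] P1: load  L3 | P0:I, P1:S(18), P2:S(18) | bus: BusRd,Flush
[4] P0: store L0 := 51 | P0:M(51), P1:I, P2:I | bus: BusRdX
[5] P1: load  L3 | P0:I, P1:S(18), P2:S(18) | bus: none
[6] P0: store L3 := 54 | P0:M(54), P1:I, P2:I | bus: BusRdX
[7] P2: load  L3 | P0:S(54), P1:I, P2:S(54) | bus: BusRd,Flush
[8] P2: store L3 := 23 | P0:I, P1:I, P2:M(23) | bus: BusRdX
[9] P1: store L3 := 71 | P0:I, P1:M(71), P2:I | bus: BusRdX,Flush
[10] P1: load  L3 | P0:I, P1:M(71), P2:I | bus: none
[11] P2: load  L3 | P0:I, P1:S(71), P2:S(71) | bus: BusRd,Flush
[12] P2: load  L3 | P0:I, P1:S(71), P2:S(71) | bus: none
[13] P2: load  L3 | P0:I, P1:S(71), P2:S(71) | bus: none
[14] P1: store L0 := 24 | P0:I, P1:M(24), P2:I | bus: BusRdX,Flush
[15] P0: load  L1 | P0:S(70), P1:I, P2:I | bus: BusRd
[16] P2: load  L4 | P0:I, P1:I, P2:S(70) | bus: BusRd
[17] P1: load  L3 | P0:I, P1:S(71), P2:S(71) | bus: none
[18] P1: store L2 := 12 | P0:I, P1:M(12), P2:I | bus: BusRdX
[19] P0: load  L3 | P0:S(71), P1:S(71), P2:S(71) | bus: BusRd
[20] P1: store L3 := 53 | P0:I, P1:M(53), P2:I | bus: BusRdX
[21] P0: store L2 := 98 | P0:M(98), P1:I, P2:I | bus: BusRdX,Flush

state = I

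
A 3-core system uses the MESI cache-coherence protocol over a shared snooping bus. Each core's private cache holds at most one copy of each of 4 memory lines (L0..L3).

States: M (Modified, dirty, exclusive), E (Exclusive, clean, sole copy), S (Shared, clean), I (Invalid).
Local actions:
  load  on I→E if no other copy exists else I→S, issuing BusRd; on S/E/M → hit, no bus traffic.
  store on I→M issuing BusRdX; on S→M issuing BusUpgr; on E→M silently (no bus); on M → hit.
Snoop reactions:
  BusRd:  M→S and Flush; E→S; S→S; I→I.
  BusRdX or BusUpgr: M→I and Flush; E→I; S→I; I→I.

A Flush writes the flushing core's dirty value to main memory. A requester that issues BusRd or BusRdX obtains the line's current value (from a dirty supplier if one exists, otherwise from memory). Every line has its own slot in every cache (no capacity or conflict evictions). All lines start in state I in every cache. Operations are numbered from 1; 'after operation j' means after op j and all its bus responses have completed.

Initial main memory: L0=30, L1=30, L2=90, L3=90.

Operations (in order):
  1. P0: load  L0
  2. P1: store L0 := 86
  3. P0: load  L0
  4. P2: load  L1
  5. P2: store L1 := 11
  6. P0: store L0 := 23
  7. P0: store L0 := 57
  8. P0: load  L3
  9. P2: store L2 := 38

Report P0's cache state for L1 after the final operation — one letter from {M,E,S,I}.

state = I

[1] P0: load  L0 | P0:E(30), P1:I, P2:I | bus: BusRd
[2] P1: store L0 := 86 | P0:I, P1:M(86), P2:I | bus: BusRdX
[3] P0: load  L0 | P0:S(86), P1:S(86), P2:I | bus: BusRd,Flush
[4] P2: load  L1 | P0:I, P1:I, P2:E(30) | bus: BusRd
[5] P2: store L1 := 11 | P0:I, P1:I, P2:M(11) | bus: none
[6] P0: store L0 := 23 | P0:M(23), P1:I, P2:I | bus: BusUpgr
[7] P0: store L0 := 57 | P0:M(57), P1:I, P2:I | bus: none
[8] P0: load  L3 | P0:E(90), P1:I, P2:I | bus: BusRd
[9] P2: store L2 := 38 | P0:I, P1:I, P2:M(38) | bus: BusRdX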